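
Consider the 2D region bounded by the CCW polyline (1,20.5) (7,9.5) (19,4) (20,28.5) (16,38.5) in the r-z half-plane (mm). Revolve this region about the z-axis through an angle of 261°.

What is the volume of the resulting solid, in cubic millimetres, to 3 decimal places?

Volume = 22159.302 mm³

Profile (r,z), 5 vertices: (1,20.5) (7,9.5) (19,4) (20,28.5) (16,38.5)
edge 0: (1,20.5)→(7,9.5)  cross = 1·9.5 − 7·20.5 = -134.0000; (r_i+r_j)·cross = 8·-134.0000 = -1072.0000
edge 1: (7,9.5)→(19,4)  cross = 7·4 − 19·9.5 = -152.5000; (r_i+r_j)·cross = 26·-152.5000 = -3965.0000
edge 2: (19,4)→(20,28.5)  cross = 19·28.5 − 20·4 = 461.5000; (r_i+r_j)·cross = 39·461.5000 = 17998.5000
edge 3: (20,28.5)→(16,38.5)  cross = 20·38.5 − 16·28.5 = 314.0000; (r_i+r_j)·cross = 36·314.0000 = 11304.0000
edge 4: (16,38.5)→(1,20.5)  cross = 16·20.5 − 1·38.5 = 289.5000; (r_i+r_j)·cross = 17·289.5000 = 4921.5000
Σcross = 778.5000 → A = |Σcross|/2 = 389.2500 mm²
Σ(r_i+r_j)·cross = 29187.0000 → first moment M = |Σ|/6 = 4864.5000
R_c = M/A = 4864.5000/389.2500 = 12.4971 mm
θ = 261° = 4.555309 rad
V = θ·R_c·A = 4.555309·12.4971·389.2500 = 22159.302 mm³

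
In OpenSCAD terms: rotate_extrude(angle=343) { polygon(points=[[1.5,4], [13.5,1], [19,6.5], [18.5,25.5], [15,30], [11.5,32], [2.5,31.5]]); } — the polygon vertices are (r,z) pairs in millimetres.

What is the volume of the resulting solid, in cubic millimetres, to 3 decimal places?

Volume = 28201.306 mm³

Profile (r,z), 7 vertices: (1.5,4) (13.5,1) (19,6.5) (18.5,25.5) (15,30) (11.5,32) (2.5,31.5)
edge 0: (1.5,4)→(13.5,1)  cross = 1.5·1 − 13.5·4 = -52.5000; (r_i+r_j)·cross = 15·-52.5000 = -787.5000
edge 1: (13.5,1)→(19,6.5)  cross = 13.5·6.5 − 19·1 = 68.7500; (r_i+r_j)·cross = 32.5·68.7500 = 2234.3750
edge 2: (19,6.5)→(18.5,25.5)  cross = 19·25.5 − 18.5·6.5 = 364.2500; (r_i+r_j)·cross = 37.5·364.2500 = 13659.3750
edge 3: (18.5,25.5)→(15,30)  cross = 18.5·30 − 15·25.5 = 172.5000; (r_i+r_j)·cross = 33.5·172.5000 = 5778.7500
edge 4: (15,30)→(11.5,32)  cross = 15·32 − 11.5·30 = 135.0000; (r_i+r_j)·cross = 26.5·135.0000 = 3577.5000
edge 5: (11.5,32)→(2.5,31.5)  cross = 11.5·31.5 − 2.5·32 = 282.2500; (r_i+r_j)·cross = 14·282.2500 = 3951.5000
edge 6: (2.5,31.5)→(1.5,4)  cross = 2.5·4 − 1.5·31.5 = -37.2500; (r_i+r_j)·cross = 4·-37.2500 = -149.0000
Σcross = 933.0000 → A = |Σcross|/2 = 466.5000 mm²
Σ(r_i+r_j)·cross = 28265.0000 → first moment M = |Σ|/6 = 4710.8333
R_c = M/A = 4710.8333/466.5000 = 10.0982 mm
θ = 343° = 5.986479 rad
V = θ·R_c·A = 5.986479·10.0982·466.5000 = 28201.306 mm³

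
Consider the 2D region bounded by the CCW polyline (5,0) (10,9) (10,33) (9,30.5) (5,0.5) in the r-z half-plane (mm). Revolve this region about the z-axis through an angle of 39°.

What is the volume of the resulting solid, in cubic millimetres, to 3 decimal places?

Volume = 400.466 mm³

Profile (r,z), 5 vertices: (5,0) (10,9) (10,33) (9,30.5) (5,0.5)
edge 0: (5,0)→(10,9)  cross = 5·9 − 10·0 = 45.0000; (r_i+r_j)·cross = 15·45.0000 = 675.0000
edge 1: (10,9)→(10,33)  cross = 10·33 − 10·9 = 240.0000; (r_i+r_j)·cross = 20·240.0000 = 4800.0000
edge 2: (10,33)→(9,30.5)  cross = 10·30.5 − 9·33 = 8.0000; (r_i+r_j)·cross = 19·8.0000 = 152.0000
edge 3: (9,30.5)→(5,0.5)  cross = 9·0.5 − 5·30.5 = -148.0000; (r_i+r_j)·cross = 14·-148.0000 = -2072.0000
edge 4: (5,0.5)→(5,0)  cross = 5·0 − 5·0.5 = -2.5000; (r_i+r_j)·cross = 10·-2.5000 = -25.0000
Σcross = 142.5000 → A = |Σcross|/2 = 71.2500 mm²
Σ(r_i+r_j)·cross = 3530.0000 → first moment M = |Σ|/6 = 588.3333
R_c = M/A = 588.3333/71.2500 = 8.2573 mm
θ = 39° = 0.680678 rad
V = θ·R_c·A = 0.680678·8.2573·71.2500 = 400.466 mm³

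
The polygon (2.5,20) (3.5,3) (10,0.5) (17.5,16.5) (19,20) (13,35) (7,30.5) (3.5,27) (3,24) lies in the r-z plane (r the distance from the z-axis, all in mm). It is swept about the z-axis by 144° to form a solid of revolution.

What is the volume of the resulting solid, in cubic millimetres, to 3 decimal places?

Volume = 9108.891 mm³

Profile (r,z), 9 vertices: (2.5,20) (3.5,3) (10,0.5) (17.5,16.5) (19,20) (13,35) (7,30.5) (3.5,27) (3,24)
edge 0: (2.5,20)→(3.5,3)  cross = 2.5·3 − 3.5·20 = -62.5000; (r_i+r_j)·cross = 6·-62.5000 = -375.0000
edge 1: (3.5,3)→(10,0.5)  cross = 3.5·0.5 − 10·3 = -28.2500; (r_i+r_j)·cross = 13.5·-28.2500 = -381.3750
edge 2: (10,0.5)→(17.5,16.5)  cross = 10·16.5 − 17.5·0.5 = 156.2500; (r_i+r_j)·cross = 27.5·156.2500 = 4296.8750
edge 3: (17.5,16.5)→(19,20)  cross = 17.5·20 − 19·16.5 = 36.5000; (r_i+r_j)·cross = 36.5·36.5000 = 1332.2500
edge 4: (19,20)→(13,35)  cross = 19·35 − 13·20 = 405.0000; (r_i+r_j)·cross = 32·405.0000 = 12960.0000
edge 5: (13,35)→(7,30.5)  cross = 13·30.5 − 7·35 = 151.5000; (r_i+r_j)·cross = 20·151.5000 = 3030.0000
edge 6: (7,30.5)→(3.5,27)  cross = 7·27 − 3.5·30.5 = 82.2500; (r_i+r_j)·cross = 10.5·82.2500 = 863.6250
edge 7: (3.5,27)→(3,24)  cross = 3.5·24 − 3·27 = 3.0000; (r_i+r_j)·cross = 6.5·3.0000 = 19.5000
edge 8: (3,24)→(2.5,20)  cross = 3·20 − 2.5·24 = 0.0000; (r_i+r_j)·cross = 5.5·0.0000 = 0.0000
Σcross = 743.7500 → A = |Σcross|/2 = 371.8750 mm²
Σ(r_i+r_j)·cross = 21745.8750 → first moment M = |Σ|/6 = 3624.3125
R_c = M/A = 3624.3125/371.8750 = 9.7461 mm
θ = 144° = 2.513274 rad
V = θ·R_c·A = 2.513274·9.7461·371.8750 = 9108.891 mm³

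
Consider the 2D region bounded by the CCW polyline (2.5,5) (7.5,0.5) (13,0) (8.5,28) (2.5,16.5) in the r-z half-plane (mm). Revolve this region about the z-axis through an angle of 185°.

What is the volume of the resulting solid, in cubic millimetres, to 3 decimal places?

Profile (r,z), 5 vertices: (2.5,5) (7.5,0.5) (13,0) (8.5,28) (2.5,16.5)
edge 0: (2.5,5)→(7.5,0.5)  cross = 2.5·0.5 − 7.5·5 = -36.2500; (r_i+r_j)·cross = 10·-36.2500 = -362.5000
edge 1: (7.5,0.5)→(13,0)  cross = 7.5·0 − 13·0.5 = -6.5000; (r_i+r_j)·cross = 20.5·-6.5000 = -133.2500
edge 2: (13,0)→(8.5,28)  cross = 13·28 − 8.5·0 = 364.0000; (r_i+r_j)·cross = 21.5·364.0000 = 7826.0000
edge 3: (8.5,28)→(2.5,16.5)  cross = 8.5·16.5 − 2.5·28 = 70.2500; (r_i+r_j)·cross = 11·70.2500 = 772.7500
edge 4: (2.5,16.5)→(2.5,5)  cross = 2.5·5 − 2.5·16.5 = -28.7500; (r_i+r_j)·cross = 5·-28.7500 = -143.7500
Σcross = 362.7500 → A = |Σcross|/2 = 181.3750 mm²
Σ(r_i+r_j)·cross = 7959.2500 → first moment M = |Σ|/6 = 1326.5417
R_c = M/A = 1326.5417/181.3750 = 7.3138 mm
θ = 185° = 3.228859 rad
V = θ·R_c·A = 3.228859·7.3138·181.3750 = 4283.216 mm³

Volume = 4283.216 mm³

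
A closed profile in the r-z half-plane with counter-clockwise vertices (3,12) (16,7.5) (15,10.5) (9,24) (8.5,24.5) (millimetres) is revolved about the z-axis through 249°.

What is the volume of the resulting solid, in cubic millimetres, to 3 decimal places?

Profile (r,z), 5 vertices: (3,12) (16,7.5) (15,10.5) (9,24) (8.5,24.5)
edge 0: (3,12)→(16,7.5)  cross = 3·7.5 − 16·12 = -169.5000; (r_i+r_j)·cross = 19·-169.5000 = -3220.5000
edge 1: (16,7.5)→(15,10.5)  cross = 16·10.5 − 15·7.5 = 55.5000; (r_i+r_j)·cross = 31·55.5000 = 1720.5000
edge 2: (15,10.5)→(9,24)  cross = 15·24 − 9·10.5 = 265.5000; (r_i+r_j)·cross = 24·265.5000 = 6372.0000
edge 3: (9,24)→(8.5,24.5)  cross = 9·24.5 − 8.5·24 = 16.5000; (r_i+r_j)·cross = 17.5·16.5000 = 288.7500
edge 4: (8.5,24.5)→(3,12)  cross = 8.5·12 − 3·24.5 = 28.5000; (r_i+r_j)·cross = 11.5·28.5000 = 327.7500
Σcross = 196.5000 → A = |Σcross|/2 = 98.2500 mm²
Σ(r_i+r_j)·cross = 5488.5000 → first moment M = |Σ|/6 = 914.7500
R_c = M/A = 914.7500/98.2500 = 9.3104 mm
θ = 249° = 4.345870 rad
V = θ·R_c·A = 4.345870·9.3104·98.2500 = 3975.384 mm³

Volume = 3975.384 mm³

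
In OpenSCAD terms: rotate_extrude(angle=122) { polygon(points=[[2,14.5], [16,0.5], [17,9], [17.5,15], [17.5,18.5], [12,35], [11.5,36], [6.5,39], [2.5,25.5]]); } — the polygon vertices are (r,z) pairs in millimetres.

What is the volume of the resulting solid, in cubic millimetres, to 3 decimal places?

Profile (r,z), 9 vertices: (2,14.5) (16,0.5) (17,9) (17.5,15) (17.5,18.5) (12,35) (11.5,36) (6.5,39) (2.5,25.5)
edge 0: (2,14.5)→(16,0.5)  cross = 2·0.5 − 16·14.5 = -231.0000; (r_i+r_j)·cross = 18·-231.0000 = -4158.0000
edge 1: (16,0.5)→(17,9)  cross = 16·9 − 17·0.5 = 135.5000; (r_i+r_j)·cross = 33·135.5000 = 4471.5000
edge 2: (17,9)→(17.5,15)  cross = 17·15 − 17.5·9 = 97.5000; (r_i+r_j)·cross = 34.5·97.5000 = 3363.7500
edge 3: (17.5,15)→(17.5,18.5)  cross = 17.5·18.5 − 17.5·15 = 61.2500; (r_i+r_j)·cross = 35·61.2500 = 2143.7500
edge 4: (17.5,18.5)→(12,35)  cross = 17.5·35 − 12·18.5 = 390.5000; (r_i+r_j)·cross = 29.5·390.5000 = 11519.7500
edge 5: (12,35)→(11.5,36)  cross = 12·36 − 11.5·35 = 29.5000; (r_i+r_j)·cross = 23.5·29.5000 = 693.2500
edge 6: (11.5,36)→(6.5,39)  cross = 11.5·39 − 6.5·36 = 214.5000; (r_i+r_j)·cross = 18·214.5000 = 3861.0000
edge 7: (6.5,39)→(2.5,25.5)  cross = 6.5·25.5 − 2.5·39 = 68.2500; (r_i+r_j)·cross = 9·68.2500 = 614.2500
edge 8: (2.5,25.5)→(2,14.5)  cross = 2.5·14.5 − 2·25.5 = -14.7500; (r_i+r_j)·cross = 4.5·-14.7500 = -66.3750
Σcross = 751.2500 → A = |Σcross|/2 = 375.6250 mm²
Σ(r_i+r_j)·cross = 22442.8750 → first moment M = |Σ|/6 = 3740.4792
R_c = M/A = 3740.4792/375.6250 = 9.9580 mm
θ = 122° = 2.129302 rad
V = θ·R_c·A = 2.129302·9.9580·375.6250 = 7964.609 mm³

Volume = 7964.609 mm³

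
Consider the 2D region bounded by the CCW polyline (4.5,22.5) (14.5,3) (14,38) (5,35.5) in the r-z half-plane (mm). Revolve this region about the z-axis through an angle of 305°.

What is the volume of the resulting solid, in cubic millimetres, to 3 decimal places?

Volume = 12375.124 mm³

Profile (r,z), 4 vertices: (4.5,22.5) (14.5,3) (14,38) (5,35.5)
edge 0: (4.5,22.5)→(14.5,3)  cross = 4.5·3 − 14.5·22.5 = -312.7500; (r_i+r_j)·cross = 19·-312.7500 = -5942.2500
edge 1: (14.5,3)→(14,38)  cross = 14.5·38 − 14·3 = 509.0000; (r_i+r_j)·cross = 28.5·509.0000 = 14506.5000
edge 2: (14,38)→(5,35.5)  cross = 14·35.5 − 5·38 = 307.0000; (r_i+r_j)·cross = 19·307.0000 = 5833.0000
edge 3: (5,35.5)→(4.5,22.5)  cross = 5·22.5 − 4.5·35.5 = -47.2500; (r_i+r_j)·cross = 9.5·-47.2500 = -448.8750
Σcross = 456.0000 → A = |Σcross|/2 = 228.0000 mm²
Σ(r_i+r_j)·cross = 13948.3750 → first moment M = |Σ|/6 = 2324.7292
R_c = M/A = 2324.7292/228.0000 = 10.1962 mm
θ = 305° = 5.323254 rad
V = θ·R_c·A = 5.323254·10.1962·228.0000 = 12375.124 mm³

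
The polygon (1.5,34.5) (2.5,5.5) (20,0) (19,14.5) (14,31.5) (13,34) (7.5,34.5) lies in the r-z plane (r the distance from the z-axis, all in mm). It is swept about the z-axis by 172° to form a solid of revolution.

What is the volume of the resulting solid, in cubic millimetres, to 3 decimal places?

Volume = 14609.444 mm³

Profile (r,z), 7 vertices: (1.5,34.5) (2.5,5.5) (20,0) (19,14.5) (14,31.5) (13,34) (7.5,34.5)
edge 0: (1.5,34.5)→(2.5,5.5)  cross = 1.5·5.5 − 2.5·34.5 = -78.0000; (r_i+r_j)·cross = 4·-78.0000 = -312.0000
edge 1: (2.5,5.5)→(20,0)  cross = 2.5·0 − 20·5.5 = -110.0000; (r_i+r_j)·cross = 22.5·-110.0000 = -2475.0000
edge 2: (20,0)→(19,14.5)  cross = 20·14.5 − 19·0 = 290.0000; (r_i+r_j)·cross = 39·290.0000 = 11310.0000
edge 3: (19,14.5)→(14,31.5)  cross = 19·31.5 − 14·14.5 = 395.5000; (r_i+r_j)·cross = 33·395.5000 = 13051.5000
edge 4: (14,31.5)→(13,34)  cross = 14·34 − 13·31.5 = 66.5000; (r_i+r_j)·cross = 27·66.5000 = 1795.5000
edge 5: (13,34)→(7.5,34.5)  cross = 13·34.5 − 7.5·34 = 193.5000; (r_i+r_j)·cross = 20.5·193.5000 = 3966.7500
edge 6: (7.5,34.5)→(1.5,34.5)  cross = 7.5·34.5 − 1.5·34.5 = 207.0000; (r_i+r_j)·cross = 9·207.0000 = 1863.0000
Σcross = 964.5000 → A = |Σcross|/2 = 482.2500 mm²
Σ(r_i+r_j)·cross = 29199.7500 → first moment M = |Σ|/6 = 4866.6250
R_c = M/A = 4866.6250/482.2500 = 10.0915 mm
θ = 172° = 3.001966 rad
V = θ·R_c·A = 3.001966·10.0915·482.2500 = 14609.444 mm³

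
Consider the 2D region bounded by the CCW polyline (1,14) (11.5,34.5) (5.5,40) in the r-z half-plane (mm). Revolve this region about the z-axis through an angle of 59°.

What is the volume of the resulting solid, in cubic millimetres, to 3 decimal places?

Profile (r,z), 3 vertices: (1,14) (11.5,34.5) (5.5,40)
edge 0: (1,14)→(11.5,34.5)  cross = 1·34.5 − 11.5·14 = -126.5000; (r_i+r_j)·cross = 12.5·-126.5000 = -1581.2500
edge 1: (11.5,34.5)→(5.5,40)  cross = 11.5·40 − 5.5·34.5 = 270.2500; (r_i+r_j)·cross = 17·270.2500 = 4594.2500
edge 2: (5.5,40)→(1,14)  cross = 5.5·14 − 1·40 = 37.0000; (r_i+r_j)·cross = 6.5·37.0000 = 240.5000
Σcross = 180.7500 → A = |Σcross|/2 = 90.3750 mm²
Σ(r_i+r_j)·cross = 3253.5000 → first moment M = |Σ|/6 = 542.2500
R_c = M/A = 542.2500/90.3750 = 6.0000 mm
θ = 59° = 1.029744 rad
V = θ·R_c·A = 1.029744·6.0000·90.3750 = 558.379 mm³

Volume = 558.379 mm³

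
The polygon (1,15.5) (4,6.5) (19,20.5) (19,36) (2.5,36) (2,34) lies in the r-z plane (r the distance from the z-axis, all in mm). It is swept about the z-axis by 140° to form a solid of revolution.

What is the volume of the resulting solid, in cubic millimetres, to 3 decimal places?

Profile (r,z), 6 vertices: (1,15.5) (4,6.5) (19,20.5) (19,36) (2.5,36) (2,34)
edge 0: (1,15.5)→(4,6.5)  cross = 1·6.5 − 4·15.5 = -55.5000; (r_i+r_j)·cross = 5·-55.5000 = -277.5000
edge 1: (4,6.5)→(19,20.5)  cross = 4·20.5 − 19·6.5 = -41.5000; (r_i+r_j)·cross = 23·-41.5000 = -954.5000
edge 2: (19,20.5)→(19,36)  cross = 19·36 − 19·20.5 = 294.5000; (r_i+r_j)·cross = 38·294.5000 = 11191.0000
edge 3: (19,36)→(2.5,36)  cross = 19·36 − 2.5·36 = 594.0000; (r_i+r_j)·cross = 21.5·594.0000 = 12771.0000
edge 4: (2.5,36)→(2,34)  cross = 2.5·34 − 2·36 = 13.0000; (r_i+r_j)·cross = 4.5·13.0000 = 58.5000
edge 5: (2,34)→(1,15.5)  cross = 2·15.5 − 1·34 = -3.0000; (r_i+r_j)·cross = 3·-3.0000 = -9.0000
Σcross = 801.5000 → A = |Σcross|/2 = 400.7500 mm²
Σ(r_i+r_j)·cross = 22779.5000 → first moment M = |Σ|/6 = 3796.5833
R_c = M/A = 3796.5833/400.7500 = 9.4737 mm
θ = 140° = 2.443461 rad
V = θ·R_c·A = 2.443461·9.4737·400.7500 = 9276.803 mm³

Volume = 9276.803 mm³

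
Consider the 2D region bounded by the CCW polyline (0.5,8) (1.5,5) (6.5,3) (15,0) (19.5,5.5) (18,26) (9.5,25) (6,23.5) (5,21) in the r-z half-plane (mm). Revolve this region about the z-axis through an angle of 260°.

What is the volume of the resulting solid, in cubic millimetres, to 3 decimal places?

Volume = 18082.884 mm³

Profile (r,z), 9 vertices: (0.5,8) (1.5,5) (6.5,3) (15,0) (19.5,5.5) (18,26) (9.5,25) (6,23.5) (5,21)
edge 0: (0.5,8)→(1.5,5)  cross = 0.5·5 − 1.5·8 = -9.5000; (r_i+r_j)·cross = 2·-9.5000 = -19.0000
edge 1: (1.5,5)→(6.5,3)  cross = 1.5·3 − 6.5·5 = -28.0000; (r_i+r_j)·cross = 8·-28.0000 = -224.0000
edge 2: (6.5,3)→(15,0)  cross = 6.5·0 − 15·3 = -45.0000; (r_i+r_j)·cross = 21.5·-45.0000 = -967.5000
edge 3: (15,0)→(19.5,5.5)  cross = 15·5.5 − 19.5·0 = 82.5000; (r_i+r_j)·cross = 34.5·82.5000 = 2846.2500
edge 4: (19.5,5.5)→(18,26)  cross = 19.5·26 − 18·5.5 = 408.0000; (r_i+r_j)·cross = 37.5·408.0000 = 15300.0000
edge 5: (18,26)→(9.5,25)  cross = 18·25 − 9.5·26 = 203.0000; (r_i+r_j)·cross = 27.5·203.0000 = 5582.5000
edge 6: (9.5,25)→(6,23.5)  cross = 9.5·23.5 − 6·25 = 73.2500; (r_i+r_j)·cross = 15.5·73.2500 = 1135.3750
edge 7: (6,23.5)→(5,21)  cross = 6·21 − 5·23.5 = 8.5000; (r_i+r_j)·cross = 11·8.5000 = 93.5000
edge 8: (5,21)→(0.5,8)  cross = 5·8 − 0.5·21 = 29.5000; (r_i+r_j)·cross = 5.5·29.5000 = 162.2500
Σcross = 722.2500 → A = |Σcross|/2 = 361.1250 mm²
Σ(r_i+r_j)·cross = 23909.3750 → first moment M = |Σ|/6 = 3984.8958
R_c = M/A = 3984.8958/361.1250 = 11.0347 mm
θ = 260° = 4.537856 rad
V = θ·R_c·A = 4.537856·11.0347·361.1250 = 18082.884 mm³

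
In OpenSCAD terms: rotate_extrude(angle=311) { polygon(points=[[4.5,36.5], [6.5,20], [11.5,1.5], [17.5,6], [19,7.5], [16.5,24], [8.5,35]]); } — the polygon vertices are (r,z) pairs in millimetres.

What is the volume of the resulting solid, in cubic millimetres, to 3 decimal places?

Profile (r,z), 7 vertices: (4.5,36.5) (6.5,20) (11.5,1.5) (17.5,6) (19,7.5) (16.5,24) (8.5,35)
edge 0: (4.5,36.5)→(6.5,20)  cross = 4.5·20 − 6.5·36.5 = -147.2500; (r_i+r_j)·cross = 11·-147.2500 = -1619.7500
edge 1: (6.5,20)→(11.5,1.5)  cross = 6.5·1.5 − 11.5·20 = -220.2500; (r_i+r_j)·cross = 18·-220.2500 = -3964.5000
edge 2: (11.5,1.5)→(17.5,6)  cross = 11.5·6 − 17.5·1.5 = 42.7500; (r_i+r_j)·cross = 29·42.7500 = 1239.7500
edge 3: (17.5,6)→(19,7.5)  cross = 17.5·7.5 − 19·6 = 17.2500; (r_i+r_j)·cross = 36.5·17.2500 = 629.6250
edge 4: (19,7.5)→(16.5,24)  cross = 19·24 − 16.5·7.5 = 332.2500; (r_i+r_j)·cross = 35.5·332.2500 = 11794.8750
edge 5: (16.5,24)→(8.5,35)  cross = 16.5·35 − 8.5·24 = 373.5000; (r_i+r_j)·cross = 25·373.5000 = 9337.5000
edge 6: (8.5,35)→(4.5,36.5)  cross = 8.5·36.5 − 4.5·35 = 152.7500; (r_i+r_j)·cross = 13·152.7500 = 1985.7500
Σcross = 551.0000 → A = |Σcross|/2 = 275.5000 mm²
Σ(r_i+r_j)·cross = 19403.2500 → first moment M = |Σ|/6 = 3233.8750
R_c = M/A = 3233.8750/275.5000 = 11.7382 mm
θ = 311° = 5.427974 rad
V = θ·R_c·A = 5.427974·11.7382·275.5000 = 17553.389 mm³

Volume = 17553.389 mm³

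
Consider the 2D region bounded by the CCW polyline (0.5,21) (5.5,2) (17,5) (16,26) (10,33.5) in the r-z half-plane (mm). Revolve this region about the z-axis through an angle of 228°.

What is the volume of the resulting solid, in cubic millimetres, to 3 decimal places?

Profile (r,z), 5 vertices: (0.5,21) (5.5,2) (17,5) (16,26) (10,33.5)
edge 0: (0.5,21)→(5.5,2)  cross = 0.5·2 − 5.5·21 = -114.5000; (r_i+r_j)·cross = 6·-114.5000 = -687.0000
edge 1: (5.5,2)→(17,5)  cross = 5.5·5 − 17·2 = -6.5000; (r_i+r_j)·cross = 22.5·-6.5000 = -146.2500
edge 2: (17,5)→(16,26)  cross = 17·26 − 16·5 = 362.0000; (r_i+r_j)·cross = 33·362.0000 = 11946.0000
edge 3: (16,26)→(10,33.5)  cross = 16·33.5 − 10·26 = 276.0000; (r_i+r_j)·cross = 26·276.0000 = 7176.0000
edge 4: (10,33.5)→(0.5,21)  cross = 10·21 − 0.5·33.5 = 193.2500; (r_i+r_j)·cross = 10.5·193.2500 = 2029.1250
Σcross = 710.2500 → A = |Σcross|/2 = 355.1250 mm²
Σ(r_i+r_j)·cross = 20317.8750 → first moment M = |Σ|/6 = 3386.3125
R_c = M/A = 3386.3125/355.1250 = 9.5356 mm
θ = 228° = 3.979351 rad
V = θ·R_c·A = 3.979351·9.5356·355.1250 = 13475.325 mm³

Volume = 13475.325 mm³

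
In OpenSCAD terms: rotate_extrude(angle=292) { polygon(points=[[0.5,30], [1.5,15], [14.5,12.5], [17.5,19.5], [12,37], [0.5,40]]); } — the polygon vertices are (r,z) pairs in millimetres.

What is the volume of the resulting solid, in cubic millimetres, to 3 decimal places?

Volume = 14231.589 mm³

Profile (r,z), 6 vertices: (0.5,30) (1.5,15) (14.5,12.5) (17.5,19.5) (12,37) (0.5,40)
edge 0: (0.5,30)→(1.5,15)  cross = 0.5·15 − 1.5·30 = -37.5000; (r_i+r_j)·cross = 2·-37.5000 = -75.0000
edge 1: (1.5,15)→(14.5,12.5)  cross = 1.5·12.5 − 14.5·15 = -198.7500; (r_i+r_j)·cross = 16·-198.7500 = -3180.0000
edge 2: (14.5,12.5)→(17.5,19.5)  cross = 14.5·19.5 − 17.5·12.5 = 64.0000; (r_i+r_j)·cross = 32·64.0000 = 2048.0000
edge 3: (17.5,19.5)→(12,37)  cross = 17.5·37 − 12·19.5 = 413.5000; (r_i+r_j)·cross = 29.5·413.5000 = 12198.2500
edge 4: (12,37)→(0.5,40)  cross = 12·40 − 0.5·37 = 461.5000; (r_i+r_j)·cross = 12.5·461.5000 = 5768.7500
edge 5: (0.5,40)→(0.5,30)  cross = 0.5·30 − 0.5·40 = -5.0000; (r_i+r_j)·cross = 1·-5.0000 = -5.0000
Σcross = 697.7500 → A = |Σcross|/2 = 348.8750 mm²
Σ(r_i+r_j)·cross = 16755.0000 → first moment M = |Σ|/6 = 2792.5000
R_c = M/A = 2792.5000/348.8750 = 8.0043 mm
θ = 292° = 5.096361 rad
V = θ·R_c·A = 5.096361·8.0043·348.8750 = 14231.589 mm³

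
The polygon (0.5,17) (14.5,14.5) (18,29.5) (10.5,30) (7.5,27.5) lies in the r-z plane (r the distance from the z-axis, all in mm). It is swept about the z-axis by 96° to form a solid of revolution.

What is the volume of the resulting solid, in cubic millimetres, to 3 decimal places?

Volume = 2918.260 mm³

Profile (r,z), 5 vertices: (0.5,17) (14.5,14.5) (18,29.5) (10.5,30) (7.5,27.5)
edge 0: (0.5,17)→(14.5,14.5)  cross = 0.5·14.5 − 14.5·17 = -239.2500; (r_i+r_j)·cross = 15·-239.2500 = -3588.7500
edge 1: (14.5,14.5)→(18,29.5)  cross = 14.5·29.5 − 18·14.5 = 166.7500; (r_i+r_j)·cross = 32.5·166.7500 = 5419.3750
edge 2: (18,29.5)→(10.5,30)  cross = 18·30 − 10.5·29.5 = 230.2500; (r_i+r_j)·cross = 28.5·230.2500 = 6562.1250
edge 3: (10.5,30)→(7.5,27.5)  cross = 10.5·27.5 − 7.5·30 = 63.7500; (r_i+r_j)·cross = 18·63.7500 = 1147.5000
edge 4: (7.5,27.5)→(0.5,17)  cross = 7.5·17 − 0.5·27.5 = 113.7500; (r_i+r_j)·cross = 8·113.7500 = 910.0000
Σcross = 335.2500 → A = |Σcross|/2 = 167.6250 mm²
Σ(r_i+r_j)·cross = 10450.2500 → first moment M = |Σ|/6 = 1741.7083
R_c = M/A = 1741.7083/167.6250 = 10.3905 mm
θ = 96° = 1.675516 rad
V = θ·R_c·A = 1.675516·10.3905·167.6250 = 2918.260 mm³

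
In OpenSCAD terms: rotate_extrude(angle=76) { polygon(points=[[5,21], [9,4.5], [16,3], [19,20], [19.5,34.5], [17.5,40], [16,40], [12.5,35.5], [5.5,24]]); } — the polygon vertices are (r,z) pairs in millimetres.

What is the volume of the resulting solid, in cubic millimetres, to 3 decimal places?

Profile (r,z), 9 vertices: (5,21) (9,4.5) (16,3) (19,20) (19.5,34.5) (17.5,40) (16,40) (12.5,35.5) (5.5,24)
edge 0: (5,21)→(9,4.5)  cross = 5·4.5 − 9·21 = -166.5000; (r_i+r_j)·cross = 14·-166.5000 = -2331.0000
edge 1: (9,4.5)→(16,3)  cross = 9·3 − 16·4.5 = -45.0000; (r_i+r_j)·cross = 25·-45.0000 = -1125.0000
edge 2: (16,3)→(19,20)  cross = 16·20 − 19·3 = 263.0000; (r_i+r_j)·cross = 35·263.0000 = 9205.0000
edge 3: (19,20)→(19.5,34.5)  cross = 19·34.5 − 19.5·20 = 265.5000; (r_i+r_j)·cross = 38.5·265.5000 = 10221.7500
edge 4: (19.5,34.5)→(17.5,40)  cross = 19.5·40 − 17.5·34.5 = 176.2500; (r_i+r_j)·cross = 37·176.2500 = 6521.2500
edge 5: (17.5,40)→(16,40)  cross = 17.5·40 − 16·40 = 60.0000; (r_i+r_j)·cross = 33.5·60.0000 = 2010.0000
edge 6: (16,40)→(12.5,35.5)  cross = 16·35.5 − 12.5·40 = 68.0000; (r_i+r_j)·cross = 28.5·68.0000 = 1938.0000
edge 7: (12.5,35.5)→(5.5,24)  cross = 12.5·24 − 5.5·35.5 = 104.7500; (r_i+r_j)·cross = 18·104.7500 = 1885.5000
edge 8: (5.5,24)→(5,21)  cross = 5.5·21 − 5·24 = -4.5000; (r_i+r_j)·cross = 10.5·-4.5000 = -47.2500
Σcross = 721.5000 → A = |Σcross|/2 = 360.7500 mm²
Σ(r_i+r_j)·cross = 28278.2500 → first moment M = |Σ|/6 = 4713.0417
R_c = M/A = 4713.0417/360.7500 = 13.0646 mm
θ = 76° = 1.326450 rad
V = θ·R_c·A = 1.326450·13.0646·360.7500 = 6251.615 mm³

Volume = 6251.615 mm³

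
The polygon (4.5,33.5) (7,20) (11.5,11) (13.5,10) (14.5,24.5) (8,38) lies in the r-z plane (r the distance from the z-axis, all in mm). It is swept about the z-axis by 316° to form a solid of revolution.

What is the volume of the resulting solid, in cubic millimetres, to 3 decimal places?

Volume = 8338.354 mm³

Profile (r,z), 6 vertices: (4.5,33.5) (7,20) (11.5,11) (13.5,10) (14.5,24.5) (8,38)
edge 0: (4.5,33.5)→(7,20)  cross = 4.5·20 − 7·33.5 = -144.5000; (r_i+r_j)·cross = 11.5·-144.5000 = -1661.7500
edge 1: (7,20)→(11.5,11)  cross = 7·11 − 11.5·20 = -153.0000; (r_i+r_j)·cross = 18.5·-153.0000 = -2830.5000
edge 2: (11.5,11)→(13.5,10)  cross = 11.5·10 − 13.5·11 = -33.5000; (r_i+r_j)·cross = 25·-33.5000 = -837.5000
edge 3: (13.5,10)→(14.5,24.5)  cross = 13.5·24.5 − 14.5·10 = 185.7500; (r_i+r_j)·cross = 28·185.7500 = 5201.0000
edge 4: (14.5,24.5)→(8,38)  cross = 14.5·38 − 8·24.5 = 355.0000; (r_i+r_j)·cross = 22.5·355.0000 = 7987.5000
edge 5: (8,38)→(4.5,33.5)  cross = 8·33.5 − 4.5·38 = 97.0000; (r_i+r_j)·cross = 12.5·97.0000 = 1212.5000
Σcross = 306.7500 → A = |Σcross|/2 = 153.3750 mm²
Σ(r_i+r_j)·cross = 9071.2500 → first moment M = |Σ|/6 = 1511.8750
R_c = M/A = 1511.8750/153.3750 = 9.8574 mm
θ = 316° = 5.515240 rad
V = θ·R_c·A = 5.515240·9.8574·153.3750 = 8338.354 mm³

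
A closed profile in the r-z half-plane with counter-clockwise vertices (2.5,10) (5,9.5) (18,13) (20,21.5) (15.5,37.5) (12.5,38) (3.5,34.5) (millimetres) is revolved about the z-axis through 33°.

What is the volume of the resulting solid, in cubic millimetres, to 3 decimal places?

Volume = 2382.285 mm³

Profile (r,z), 7 vertices: (2.5,10) (5,9.5) (18,13) (20,21.5) (15.5,37.5) (12.5,38) (3.5,34.5)
edge 0: (2.5,10)→(5,9.5)  cross = 2.5·9.5 − 5·10 = -26.2500; (r_i+r_j)·cross = 7.5·-26.2500 = -196.8750
edge 1: (5,9.5)→(18,13)  cross = 5·13 − 18·9.5 = -106.0000; (r_i+r_j)·cross = 23·-106.0000 = -2438.0000
edge 2: (18,13)→(20,21.5)  cross = 18·21.5 − 20·13 = 127.0000; (r_i+r_j)·cross = 38·127.0000 = 4826.0000
edge 3: (20,21.5)→(15.5,37.5)  cross = 20·37.5 − 15.5·21.5 = 416.7500; (r_i+r_j)·cross = 35.5·416.7500 = 14794.6250
edge 4: (15.5,37.5)→(12.5,38)  cross = 15.5·38 − 12.5·37.5 = 120.2500; (r_i+r_j)·cross = 28·120.2500 = 3367.0000
edge 5: (12.5,38)→(3.5,34.5)  cross = 12.5·34.5 − 3.5·38 = 298.2500; (r_i+r_j)·cross = 16·298.2500 = 4772.0000
edge 6: (3.5,34.5)→(2.5,10)  cross = 3.5·10 − 2.5·34.5 = -51.2500; (r_i+r_j)·cross = 6·-51.2500 = -307.5000
Σcross = 778.7500 → A = |Σcross|/2 = 389.3750 mm²
Σ(r_i+r_j)·cross = 24817.2500 → first moment M = |Σ|/6 = 4136.2083
R_c = M/A = 4136.2083/389.3750 = 10.6227 mm
θ = 33° = 0.575959 rad
V = θ·R_c·A = 0.575959·10.6227·389.3750 = 2382.285 mm³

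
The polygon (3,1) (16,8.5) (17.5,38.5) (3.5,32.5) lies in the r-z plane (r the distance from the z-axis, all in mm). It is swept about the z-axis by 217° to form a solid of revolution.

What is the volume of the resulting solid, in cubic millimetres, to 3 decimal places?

Profile (r,z), 4 vertices: (3,1) (16,8.5) (17.5,38.5) (3.5,32.5)
edge 0: (3,1)→(16,8.5)  cross = 3·8.5 − 16·1 = 9.5000; (r_i+r_j)·cross = 19·9.5000 = 180.5000
edge 1: (16,8.5)→(17.5,38.5)  cross = 16·38.5 − 17.5·8.5 = 467.2500; (r_i+r_j)·cross = 33.5·467.2500 = 15652.8750
edge 2: (17.5,38.5)→(3.5,32.5)  cross = 17.5·32.5 − 3.5·38.5 = 434.0000; (r_i+r_j)·cross = 21·434.0000 = 9114.0000
edge 3: (3.5,32.5)→(3,1)  cross = 3.5·1 − 3·32.5 = -94.0000; (r_i+r_j)·cross = 6.5·-94.0000 = -611.0000
Σcross = 816.7500 → A = |Σcross|/2 = 408.3750 mm²
Σ(r_i+r_j)·cross = 24336.3750 → first moment M = |Σ|/6 = 4056.0625
R_c = M/A = 4056.0625/408.3750 = 9.9322 mm
θ = 217° = 3.787364 rad
V = θ·R_c·A = 3.787364·9.9322·408.3750 = 15361.787 mm³

Volume = 15361.787 mm³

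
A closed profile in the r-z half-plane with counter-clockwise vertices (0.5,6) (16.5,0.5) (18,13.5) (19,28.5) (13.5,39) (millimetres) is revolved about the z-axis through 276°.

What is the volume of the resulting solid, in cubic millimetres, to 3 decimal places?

Volume = 22178.972 mm³

Profile (r,z), 5 vertices: (0.5,6) (16.5,0.5) (18,13.5) (19,28.5) (13.5,39)
edge 0: (0.5,6)→(16.5,0.5)  cross = 0.5·0.5 − 16.5·6 = -98.7500; (r_i+r_j)·cross = 17·-98.7500 = -1678.7500
edge 1: (16.5,0.5)→(18,13.5)  cross = 16.5·13.5 − 18·0.5 = 213.7500; (r_i+r_j)·cross = 34.5·213.7500 = 7374.3750
edge 2: (18,13.5)→(19,28.5)  cross = 18·28.5 − 19·13.5 = 256.5000; (r_i+r_j)·cross = 37·256.5000 = 9490.5000
edge 3: (19,28.5)→(13.5,39)  cross = 19·39 − 13.5·28.5 = 356.2500; (r_i+r_j)·cross = 32.5·356.2500 = 11578.1250
edge 4: (13.5,39)→(0.5,6)  cross = 13.5·6 − 0.5·39 = 61.5000; (r_i+r_j)·cross = 14·61.5000 = 861.0000
Σcross = 789.2500 → A = |Σcross|/2 = 394.6250 mm²
Σ(r_i+r_j)·cross = 27625.2500 → first moment M = |Σ|/6 = 4604.2083
R_c = M/A = 4604.2083/394.6250 = 11.6673 mm
θ = 276° = 4.817109 rad
V = θ·R_c·A = 4.817109·11.6673·394.6250 = 22178.972 mm³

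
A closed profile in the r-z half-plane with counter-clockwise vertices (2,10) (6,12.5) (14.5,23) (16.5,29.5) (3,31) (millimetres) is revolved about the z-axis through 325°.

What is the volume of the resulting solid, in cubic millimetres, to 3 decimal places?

Volume = 7957.911 mm³

Profile (r,z), 5 vertices: (2,10) (6,12.5) (14.5,23) (16.5,29.5) (3,31)
edge 0: (2,10)→(6,12.5)  cross = 2·12.5 − 6·10 = -35.0000; (r_i+r_j)·cross = 8·-35.0000 = -280.0000
edge 1: (6,12.5)→(14.5,23)  cross = 6·23 − 14.5·12.5 = -43.2500; (r_i+r_j)·cross = 20.5·-43.2500 = -886.6250
edge 2: (14.5,23)→(16.5,29.5)  cross = 14.5·29.5 − 16.5·23 = 48.2500; (r_i+r_j)·cross = 31·48.2500 = 1495.7500
edge 3: (16.5,29.5)→(3,31)  cross = 16.5·31 − 3·29.5 = 423.0000; (r_i+r_j)·cross = 19.5·423.0000 = 8248.5000
edge 4: (3,31)→(2,10)  cross = 3·10 − 2·31 = -32.0000; (r_i+r_j)·cross = 5·-32.0000 = -160.0000
Σcross = 361.0000 → A = |Σcross|/2 = 180.5000 mm²
Σ(r_i+r_j)·cross = 8417.6250 → first moment M = |Σ|/6 = 1402.9375
R_c = M/A = 1402.9375/180.5000 = 7.7725 mm
θ = 325° = 5.672320 rad
V = θ·R_c·A = 5.672320·7.7725·180.5000 = 7957.911 mm³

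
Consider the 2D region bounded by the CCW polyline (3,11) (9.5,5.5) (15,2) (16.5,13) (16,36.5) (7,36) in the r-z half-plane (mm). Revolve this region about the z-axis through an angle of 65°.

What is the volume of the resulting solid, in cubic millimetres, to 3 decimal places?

Volume = 4220.561 mm³

Profile (r,z), 6 vertices: (3,11) (9.5,5.5) (15,2) (16.5,13) (16,36.5) (7,36)
edge 0: (3,11)→(9.5,5.5)  cross = 3·5.5 − 9.5·11 = -88.0000; (r_i+r_j)·cross = 12.5·-88.0000 = -1100.0000
edge 1: (9.5,5.5)→(15,2)  cross = 9.5·2 − 15·5.5 = -63.5000; (r_i+r_j)·cross = 24.5·-63.5000 = -1555.7500
edge 2: (15,2)→(16.5,13)  cross = 15·13 − 16.5·2 = 162.0000; (r_i+r_j)·cross = 31.5·162.0000 = 5103.0000
edge 3: (16.5,13)→(16,36.5)  cross = 16.5·36.5 − 16·13 = 394.2500; (r_i+r_j)·cross = 32.5·394.2500 = 12813.1250
edge 4: (16,36.5)→(7,36)  cross = 16·36 − 7·36.5 = 320.5000; (r_i+r_j)·cross = 23·320.5000 = 7371.5000
edge 5: (7,36)→(3,11)  cross = 7·11 − 3·36 = -31.0000; (r_i+r_j)·cross = 10·-31.0000 = -310.0000
Σcross = 694.2500 → A = |Σcross|/2 = 347.1250 mm²
Σ(r_i+r_j)·cross = 22321.8750 → first moment M = |Σ|/6 = 3720.3125
R_c = M/A = 3720.3125/347.1250 = 10.7175 mm
θ = 65° = 1.134464 rad
V = θ·R_c·A = 1.134464·10.7175·347.1250 = 4220.561 mm³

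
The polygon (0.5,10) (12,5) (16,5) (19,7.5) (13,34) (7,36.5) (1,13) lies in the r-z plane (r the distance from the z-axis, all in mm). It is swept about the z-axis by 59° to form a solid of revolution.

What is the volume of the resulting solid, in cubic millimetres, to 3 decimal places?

Volume = 3701.845 mm³

Profile (r,z), 7 vertices: (0.5,10) (12,5) (16,5) (19,7.5) (13,34) (7,36.5) (1,13)
edge 0: (0.5,10)→(12,5)  cross = 0.5·5 − 12·10 = -117.5000; (r_i+r_j)·cross = 12.5·-117.5000 = -1468.7500
edge 1: (12,5)→(16,5)  cross = 12·5 − 16·5 = -20.0000; (r_i+r_j)·cross = 28·-20.0000 = -560.0000
edge 2: (16,5)→(19,7.5)  cross = 16·7.5 − 19·5 = 25.0000; (r_i+r_j)·cross = 35·25.0000 = 875.0000
edge 3: (19,7.5)→(13,34)  cross = 19·34 − 13·7.5 = 548.5000; (r_i+r_j)·cross = 32·548.5000 = 17552.0000
edge 4: (13,34)→(7,36.5)  cross = 13·36.5 − 7·34 = 236.5000; (r_i+r_j)·cross = 20·236.5000 = 4730.0000
edge 5: (7,36.5)→(1,13)  cross = 7·13 − 1·36.5 = 54.5000; (r_i+r_j)·cross = 8·54.5000 = 436.0000
edge 6: (1,13)→(0.5,10)  cross = 1·10 − 0.5·13 = 3.5000; (r_i+r_j)·cross = 1.5·3.5000 = 5.2500
Σcross = 730.5000 → A = |Σcross|/2 = 365.2500 mm²
Σ(r_i+r_j)·cross = 21569.5000 → first moment M = |Σ|/6 = 3594.9167
R_c = M/A = 3594.9167/365.2500 = 9.8423 mm
θ = 59° = 1.029744 rad
V = θ·R_c·A = 1.029744·9.8423·365.2500 = 3701.845 mm³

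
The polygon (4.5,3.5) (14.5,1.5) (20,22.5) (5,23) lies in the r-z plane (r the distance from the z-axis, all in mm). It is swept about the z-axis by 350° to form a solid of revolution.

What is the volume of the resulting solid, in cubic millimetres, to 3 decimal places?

Volume = 17567.593 mm³

Profile (r,z), 4 vertices: (4.5,3.5) (14.5,1.5) (20,22.5) (5,23)
edge 0: (4.5,3.5)→(14.5,1.5)  cross = 4.5·1.5 − 14.5·3.5 = -44.0000; (r_i+r_j)·cross = 19·-44.0000 = -836.0000
edge 1: (14.5,1.5)→(20,22.5)  cross = 14.5·22.5 − 20·1.5 = 296.2500; (r_i+r_j)·cross = 34.5·296.2500 = 10220.6250
edge 2: (20,22.5)→(5,23)  cross = 20·23 − 5·22.5 = 347.5000; (r_i+r_j)·cross = 25·347.5000 = 8687.5000
edge 3: (5,23)→(4.5,3.5)  cross = 5·3.5 − 4.5·23 = -86.0000; (r_i+r_j)·cross = 9.5·-86.0000 = -817.0000
Σcross = 513.7500 → A = |Σcross|/2 = 256.8750 mm²
Σ(r_i+r_j)·cross = 17255.1250 → first moment M = |Σ|/6 = 2875.8542
R_c = M/A = 2875.8542/256.8750 = 11.1955 mm
θ = 350° = 6.108652 rad
V = θ·R_c·A = 6.108652·11.1955·256.8750 = 17567.593 mm³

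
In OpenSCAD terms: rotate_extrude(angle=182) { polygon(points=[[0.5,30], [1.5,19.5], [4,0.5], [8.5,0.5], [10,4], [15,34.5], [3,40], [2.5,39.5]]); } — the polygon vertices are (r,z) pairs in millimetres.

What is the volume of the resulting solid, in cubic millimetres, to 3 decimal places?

Volume = 8651.990 mm³

Profile (r,z), 8 vertices: (0.5,30) (1.5,19.5) (4,0.5) (8.5,0.5) (10,4) (15,34.5) (3,40) (2.5,39.5)
edge 0: (0.5,30)→(1.5,19.5)  cross = 0.5·19.5 − 1.5·30 = -35.2500; (r_i+r_j)·cross = 2·-35.2500 = -70.5000
edge 1: (1.5,19.5)→(4,0.5)  cross = 1.5·0.5 − 4·19.5 = -77.2500; (r_i+r_j)·cross = 5.5·-77.2500 = -424.8750
edge 2: (4,0.5)→(8.5,0.5)  cross = 4·0.5 − 8.5·0.5 = -2.2500; (r_i+r_j)·cross = 12.5·-2.2500 = -28.1250
edge 3: (8.5,0.5)→(10,4)  cross = 8.5·4 − 10·0.5 = 29.0000; (r_i+r_j)·cross = 18.5·29.0000 = 536.5000
edge 4: (10,4)→(15,34.5)  cross = 10·34.5 − 15·4 = 285.0000; (r_i+r_j)·cross = 25·285.0000 = 7125.0000
edge 5: (15,34.5)→(3,40)  cross = 15·40 − 3·34.5 = 496.5000; (r_i+r_j)·cross = 18·496.5000 = 8937.0000
edge 6: (3,40)→(2.5,39.5)  cross = 3·39.5 − 2.5·40 = 18.5000; (r_i+r_j)·cross = 5.5·18.5000 = 101.7500
edge 7: (2.5,39.5)→(0.5,30)  cross = 2.5·30 − 0.5·39.5 = 55.2500; (r_i+r_j)·cross = 3·55.2500 = 165.7500
Σcross = 769.5000 → A = |Σcross|/2 = 384.7500 mm²
Σ(r_i+r_j)·cross = 16342.5000 → first moment M = |Σ|/6 = 2723.7500
R_c = M/A = 2723.7500/384.7500 = 7.0793 mm
θ = 182° = 3.176499 rad
V = θ·R_c·A = 3.176499·7.0793·384.7500 = 8651.990 mm³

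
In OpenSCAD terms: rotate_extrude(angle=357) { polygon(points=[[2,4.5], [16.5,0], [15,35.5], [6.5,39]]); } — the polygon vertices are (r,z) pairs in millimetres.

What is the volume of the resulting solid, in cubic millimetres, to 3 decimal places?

Profile (r,z), 4 vertices: (2,4.5) (16.5,0) (15,35.5) (6.5,39)
edge 0: (2,4.5)→(16.5,0)  cross = 2·0 − 16.5·4.5 = -74.2500; (r_i+r_j)·cross = 18.5·-74.2500 = -1373.6250
edge 1: (16.5,0)→(15,35.5)  cross = 16.5·35.5 − 15·0 = 585.7500; (r_i+r_j)·cross = 31.5·585.7500 = 18451.1250
edge 2: (15,35.5)→(6.5,39)  cross = 15·39 − 6.5·35.5 = 354.2500; (r_i+r_j)·cross = 21.5·354.2500 = 7616.3750
edge 3: (6.5,39)→(2,4.5)  cross = 6.5·4.5 − 2·39 = -48.7500; (r_i+r_j)·cross = 8.5·-48.7500 = -414.3750
Σcross = 817.0000 → A = |Σcross|/2 = 408.5000 mm²
Σ(r_i+r_j)·cross = 24279.5000 → first moment M = |Σ|/6 = 4046.5833
R_c = M/A = 4046.5833/408.5000 = 9.9060 mm
θ = 357° = 6.230825 rad
V = θ·R_c·A = 6.230825·9.9060·408.5000 = 25213.554 mm³

Volume = 25213.554 mm³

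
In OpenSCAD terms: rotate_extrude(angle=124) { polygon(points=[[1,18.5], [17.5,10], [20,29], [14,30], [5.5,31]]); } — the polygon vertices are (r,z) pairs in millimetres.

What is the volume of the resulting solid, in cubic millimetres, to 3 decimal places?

Volume = 6502.815 mm³

Profile (r,z), 5 vertices: (1,18.5) (17.5,10) (20,29) (14,30) (5.5,31)
edge 0: (1,18.5)→(17.5,10)  cross = 1·10 − 17.5·18.5 = -313.7500; (r_i+r_j)·cross = 18.5·-313.7500 = -5804.3750
edge 1: (17.5,10)→(20,29)  cross = 17.5·29 − 20·10 = 307.5000; (r_i+r_j)·cross = 37.5·307.5000 = 11531.2500
edge 2: (20,29)→(14,30)  cross = 20·30 − 14·29 = 194.0000; (r_i+r_j)·cross = 34·194.0000 = 6596.0000
edge 3: (14,30)→(5.5,31)  cross = 14·31 − 5.5·30 = 269.0000; (r_i+r_j)·cross = 19.5·269.0000 = 5245.5000
edge 4: (5.5,31)→(1,18.5)  cross = 5.5·18.5 − 1·31 = 70.7500; (r_i+r_j)·cross = 6.5·70.7500 = 459.8750
Σcross = 527.5000 → A = |Σcross|/2 = 263.7500 mm²
Σ(r_i+r_j)·cross = 18028.2500 → first moment M = |Σ|/6 = 3004.7083
R_c = M/A = 3004.7083/263.7500 = 11.3923 mm
θ = 124° = 2.164208 rad
V = θ·R_c·A = 2.164208·11.3923·263.7500 = 6502.815 mm³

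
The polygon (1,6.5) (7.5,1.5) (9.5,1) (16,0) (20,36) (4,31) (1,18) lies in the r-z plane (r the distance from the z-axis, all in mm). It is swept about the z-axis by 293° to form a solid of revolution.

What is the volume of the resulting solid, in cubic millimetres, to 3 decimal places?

Volume = 26777.319 mm³

Profile (r,z), 7 vertices: (1,6.5) (7.5,1.5) (9.5,1) (16,0) (20,36) (4,31) (1,18)
edge 0: (1,6.5)→(7.5,1.5)  cross = 1·1.5 − 7.5·6.5 = -47.2500; (r_i+r_j)·cross = 8.5·-47.2500 = -401.6250
edge 1: (7.5,1.5)→(9.5,1)  cross = 7.5·1 − 9.5·1.5 = -6.7500; (r_i+r_j)·cross = 17·-6.7500 = -114.7500
edge 2: (9.5,1)→(16,0)  cross = 9.5·0 − 16·1 = -16.0000; (r_i+r_j)·cross = 25.5·-16.0000 = -408.0000
edge 3: (16,0)→(20,36)  cross = 16·36 − 20·0 = 576.0000; (r_i+r_j)·cross = 36·576.0000 = 20736.0000
edge 4: (20,36)→(4,31)  cross = 20·31 − 4·36 = 476.0000; (r_i+r_j)·cross = 24·476.0000 = 11424.0000
edge 5: (4,31)→(1,18)  cross = 4·18 − 1·31 = 41.0000; (r_i+r_j)·cross = 5·41.0000 = 205.0000
edge 6: (1,18)→(1,6.5)  cross = 1·6.5 − 1·18 = -11.5000; (r_i+r_j)·cross = 2·-11.5000 = -23.0000
Σcross = 1011.5000 → A = |Σcross|/2 = 505.7500 mm²
Σ(r_i+r_j)·cross = 31417.6250 → first moment M = |Σ|/6 = 5236.2708
R_c = M/A = 5236.2708/505.7500 = 10.3535 mm
θ = 293° = 5.113815 rad
V = θ·R_c·A = 5.113815·10.3535·505.7500 = 26777.319 mm³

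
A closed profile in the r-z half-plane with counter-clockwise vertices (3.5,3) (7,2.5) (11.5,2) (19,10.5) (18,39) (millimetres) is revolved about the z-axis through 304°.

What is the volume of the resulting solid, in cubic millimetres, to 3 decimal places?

Volume = 18369.235 mm³

Profile (r,z), 5 vertices: (3.5,3) (7,2.5) (11.5,2) (19,10.5) (18,39)
edge 0: (3.5,3)→(7,2.5)  cross = 3.5·2.5 − 7·3 = -12.2500; (r_i+r_j)·cross = 10.5·-12.2500 = -128.6250
edge 1: (7,2.5)→(11.5,2)  cross = 7·2 − 11.5·2.5 = -14.7500; (r_i+r_j)·cross = 18.5·-14.7500 = -272.8750
edge 2: (11.5,2)→(19,10.5)  cross = 11.5·10.5 − 19·2 = 82.7500; (r_i+r_j)·cross = 30.5·82.7500 = 2523.8750
edge 3: (19,10.5)→(18,39)  cross = 19·39 − 18·10.5 = 552.0000; (r_i+r_j)·cross = 37·552.0000 = 20424.0000
edge 4: (18,39)→(3.5,3)  cross = 18·3 − 3.5·39 = -82.5000; (r_i+r_j)·cross = 21.5·-82.5000 = -1773.7500
Σcross = 525.2500 → A = |Σcross|/2 = 262.6250 mm²
Σ(r_i+r_j)·cross = 20772.6250 → first moment M = |Σ|/6 = 3462.1042
R_c = M/A = 3462.1042/262.6250 = 13.1827 mm
θ = 304° = 5.305801 rad
V = θ·R_c·A = 5.305801·13.1827·262.6250 = 18369.235 mm³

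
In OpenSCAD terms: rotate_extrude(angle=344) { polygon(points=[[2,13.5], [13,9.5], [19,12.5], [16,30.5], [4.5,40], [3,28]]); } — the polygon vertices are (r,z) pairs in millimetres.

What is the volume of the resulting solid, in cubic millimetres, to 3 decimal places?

Profile (r,z), 6 vertices: (2,13.5) (13,9.5) (19,12.5) (16,30.5) (4.5,40) (3,28)
edge 0: (2,13.5)→(13,9.5)  cross = 2·9.5 − 13·13.5 = -156.5000; (r_i+r_j)·cross = 15·-156.5000 = -2347.5000
edge 1: (13,9.5)→(19,12.5)  cross = 13·12.5 − 19·9.5 = -18.0000; (r_i+r_j)·cross = 32·-18.0000 = -576.0000
edge 2: (19,12.5)→(16,30.5)  cross = 19·30.5 − 16·12.5 = 379.5000; (r_i+r_j)·cross = 35·379.5000 = 13282.5000
edge 3: (16,30.5)→(4.5,40)  cross = 16·40 − 4.5·30.5 = 502.7500; (r_i+r_j)·cross = 20.5·502.7500 = 10306.3750
edge 4: (4.5,40)→(3,28)  cross = 4.5·28 − 3·40 = 6.0000; (r_i+r_j)·cross = 7.5·6.0000 = 45.0000
edge 5: (3,28)→(2,13.5)  cross = 3·13.5 − 2·28 = -15.5000; (r_i+r_j)·cross = 5·-15.5000 = -77.5000
Σcross = 698.2500 → A = |Σcross|/2 = 349.1250 mm²
Σ(r_i+r_j)·cross = 20632.8750 → first moment M = |Σ|/6 = 3438.8125
R_c = M/A = 3438.8125/349.1250 = 9.8498 mm
θ = 344° = 6.003933 rad
V = θ·R_c·A = 6.003933·9.8498·349.1250 = 20646.399 mm³

Volume = 20646.399 mm³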